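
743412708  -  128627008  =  614785700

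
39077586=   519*75294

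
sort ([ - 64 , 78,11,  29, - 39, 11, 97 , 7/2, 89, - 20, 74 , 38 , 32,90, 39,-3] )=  [-64, - 39, - 20, - 3, 7/2,11 , 11, 29, 32, 38, 39, 74, 78,89,  90,97] 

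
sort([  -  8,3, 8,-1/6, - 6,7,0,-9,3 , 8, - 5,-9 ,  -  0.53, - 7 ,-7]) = [ - 9,-9,-8, - 7 ,- 7 , - 6,  -  5 ,-0.53, - 1/6,0,3, 3 , 7,8,8]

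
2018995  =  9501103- 7482108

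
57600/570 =1920/19 = 101.05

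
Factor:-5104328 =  - 2^3*67^1 * 89^1 * 107^1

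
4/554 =2/277=0.01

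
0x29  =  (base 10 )41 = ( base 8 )51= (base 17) 27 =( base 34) 17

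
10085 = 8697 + 1388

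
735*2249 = 1653015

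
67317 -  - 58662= 125979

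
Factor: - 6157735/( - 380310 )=1231547/76062 =2^( -1)*3^( - 1)*7^(  -  1 )*1811^(  -  1 )*1231547^1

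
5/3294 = 5/3294 = 0.00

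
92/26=46/13 = 3.54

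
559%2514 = 559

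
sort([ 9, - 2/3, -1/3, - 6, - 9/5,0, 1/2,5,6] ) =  [ - 6,-9/5, - 2/3, - 1/3,0,1/2,5,6,  9]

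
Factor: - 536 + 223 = -313 = - 313^1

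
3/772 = 3/772 = 0.00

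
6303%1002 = 291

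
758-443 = 315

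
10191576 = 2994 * 3404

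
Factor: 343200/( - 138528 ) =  - 275/111=- 3^(  -  1)*5^2*11^1 *37^( - 1 )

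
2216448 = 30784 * 72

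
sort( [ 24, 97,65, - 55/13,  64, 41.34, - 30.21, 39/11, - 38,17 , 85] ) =[ - 38, - 30.21, - 55/13, 39/11,  17, 24,41.34,64 , 65 , 85,97 ]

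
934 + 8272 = 9206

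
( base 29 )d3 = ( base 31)c8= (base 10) 380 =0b101111100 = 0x17c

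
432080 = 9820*44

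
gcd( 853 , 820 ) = 1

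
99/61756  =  99/61756 = 0.00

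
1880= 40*47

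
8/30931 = 8/30931 = 0.00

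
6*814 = 4884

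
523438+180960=704398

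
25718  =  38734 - 13016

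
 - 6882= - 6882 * 1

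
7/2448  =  7/2448= 0.00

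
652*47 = 30644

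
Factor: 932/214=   2^1*107^ ( - 1)*233^1 = 466/107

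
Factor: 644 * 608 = 2^7*7^1 * 19^1*23^1  =  391552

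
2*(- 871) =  - 1742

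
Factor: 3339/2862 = 7/6 = 2^( - 1)*3^( - 1) * 7^1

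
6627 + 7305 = 13932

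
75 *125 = 9375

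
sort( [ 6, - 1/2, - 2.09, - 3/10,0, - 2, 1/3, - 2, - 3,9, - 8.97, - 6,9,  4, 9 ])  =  [ - 8.97, - 6,-3, - 2.09 , - 2, - 2, - 1/2, - 3/10,0,  1/3, 4,6,9,9,9 ]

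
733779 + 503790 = 1237569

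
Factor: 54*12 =2^3*3^4 = 648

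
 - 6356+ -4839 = - 11195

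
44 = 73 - 29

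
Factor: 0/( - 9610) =0^1 =0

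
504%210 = 84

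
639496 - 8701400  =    -  8061904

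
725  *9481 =6873725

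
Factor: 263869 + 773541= 1037410   =  2^1*5^1*11^1*9431^1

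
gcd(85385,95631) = 1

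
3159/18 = 175 + 1/2= 175.50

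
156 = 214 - 58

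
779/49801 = 779/49801  =  0.02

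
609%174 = 87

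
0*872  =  0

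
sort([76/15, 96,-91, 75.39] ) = [ - 91,76/15  ,  75.39,96] 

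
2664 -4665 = -2001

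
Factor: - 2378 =- 2^1*29^1*41^1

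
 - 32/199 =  - 32/199 = - 0.16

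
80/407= 80/407 =0.20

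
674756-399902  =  274854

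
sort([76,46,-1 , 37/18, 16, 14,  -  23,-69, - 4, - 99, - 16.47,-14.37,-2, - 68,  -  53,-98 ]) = [-99, - 98, - 69, - 68, - 53, - 23,  -  16.47, - 14.37, - 4, - 2, - 1,37/18, 14, 16, 46,  76]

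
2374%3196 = 2374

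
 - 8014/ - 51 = 157 + 7/51 = 157.14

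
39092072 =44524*878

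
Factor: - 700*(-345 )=241500  =  2^2* 3^1*5^3*7^1*23^1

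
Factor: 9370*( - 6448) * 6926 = -2^6* 5^1*13^1*31^1 *937^1* 3463^1=-418453405760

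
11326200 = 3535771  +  7790429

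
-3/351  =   - 1/117  =  - 0.01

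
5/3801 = 5/3801 = 0.00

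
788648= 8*98581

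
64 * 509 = 32576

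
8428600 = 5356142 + 3072458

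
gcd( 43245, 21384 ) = 9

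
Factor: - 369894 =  - 2^1*3^1*7^1*8807^1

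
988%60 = 28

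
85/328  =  85/328=0.26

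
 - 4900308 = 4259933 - 9160241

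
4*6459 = 25836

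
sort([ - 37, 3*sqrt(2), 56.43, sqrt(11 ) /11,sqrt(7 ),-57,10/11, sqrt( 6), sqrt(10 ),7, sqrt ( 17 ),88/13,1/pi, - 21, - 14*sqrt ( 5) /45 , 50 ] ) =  [ - 57, - 37, - 21, - 14 *sqrt( 5 ) /45, sqrt( 11) /11,1/pi,  10/11 , sqrt( 6),sqrt(7),sqrt( 10 ), sqrt( 17),3*sqrt(2),88/13,  7,50, 56.43 ]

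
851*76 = 64676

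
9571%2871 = 958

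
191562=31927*6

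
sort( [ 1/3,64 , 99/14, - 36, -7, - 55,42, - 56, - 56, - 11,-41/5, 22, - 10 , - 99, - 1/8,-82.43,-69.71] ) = [-99 , - 82.43, -69.71, - 56, - 56, - 55, - 36, - 11, - 10, - 41/5, - 7, - 1/8 , 1/3, 99/14,22,42 , 64]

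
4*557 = 2228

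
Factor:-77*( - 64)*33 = 162624 = 2^6*3^1*7^1 * 11^2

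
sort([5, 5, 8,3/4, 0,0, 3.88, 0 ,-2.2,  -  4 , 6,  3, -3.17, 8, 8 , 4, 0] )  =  [ - 4, - 3.17, - 2.2, 0,  0, 0,0,3/4,3, 3.88, 4,5 , 5,  6,8, 8 , 8]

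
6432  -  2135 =4297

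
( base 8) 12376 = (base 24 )97m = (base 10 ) 5374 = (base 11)4046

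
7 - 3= 4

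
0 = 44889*0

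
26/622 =13/311=0.04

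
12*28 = 336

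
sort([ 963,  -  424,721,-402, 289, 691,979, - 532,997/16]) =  [-532,  -  424, - 402 , 997/16, 289,  691 , 721,963, 979 ] 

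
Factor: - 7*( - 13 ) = 91  =  7^1 * 13^1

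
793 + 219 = 1012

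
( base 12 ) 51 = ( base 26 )29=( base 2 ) 111101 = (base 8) 75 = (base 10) 61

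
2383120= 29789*80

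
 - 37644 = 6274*( - 6)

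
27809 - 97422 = - 69613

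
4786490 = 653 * 7330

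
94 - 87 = 7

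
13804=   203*68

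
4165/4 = 4165/4=1041.25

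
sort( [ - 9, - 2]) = [- 9,-2] 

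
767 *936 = 717912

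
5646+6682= 12328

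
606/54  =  11 + 2/9  =  11.22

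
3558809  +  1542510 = 5101319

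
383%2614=383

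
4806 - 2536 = 2270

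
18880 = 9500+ 9380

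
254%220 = 34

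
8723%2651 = 770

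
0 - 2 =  - 2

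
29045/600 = 5809/120 = 48.41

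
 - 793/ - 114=793/114 = 6.96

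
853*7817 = 6667901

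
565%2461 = 565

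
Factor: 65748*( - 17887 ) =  - 2^2*3^1*31^1*577^1*5479^1 = - 1176034476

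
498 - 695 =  - 197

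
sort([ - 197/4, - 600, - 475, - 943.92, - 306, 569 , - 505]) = [ - 943.92, - 600, -505,-475, - 306, - 197/4,569 ]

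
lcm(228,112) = 6384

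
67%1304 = 67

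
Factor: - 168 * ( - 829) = 139272 = 2^3 * 3^1*7^1*829^1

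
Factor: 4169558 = 2^1*47^1*44357^1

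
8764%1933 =1032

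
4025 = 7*575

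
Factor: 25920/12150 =2^5*3^( -1)*5^( - 1 ) = 32/15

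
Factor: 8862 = 2^1 * 3^1*7^1*211^1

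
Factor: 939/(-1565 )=- 3/5  =  -3^1 * 5^( - 1)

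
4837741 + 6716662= 11554403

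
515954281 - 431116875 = 84837406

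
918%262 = 132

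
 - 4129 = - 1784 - 2345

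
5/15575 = 1/3115 = 0.00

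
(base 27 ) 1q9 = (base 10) 1440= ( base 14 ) 74c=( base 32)1D0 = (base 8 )2640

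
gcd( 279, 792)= 9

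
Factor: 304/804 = 2^2 * 3^( - 1)*19^1*67^( - 1) = 76/201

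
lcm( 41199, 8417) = 782781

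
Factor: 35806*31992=1145505552 = 2^4*3^1 * 31^1*43^1 *17903^1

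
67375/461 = 67375/461 = 146.15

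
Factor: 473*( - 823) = - 11^1 * 43^1*823^1 = - 389279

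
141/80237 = 141/80237 = 0.00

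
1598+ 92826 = 94424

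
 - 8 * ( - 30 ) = 240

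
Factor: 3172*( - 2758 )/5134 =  - 2^2*7^1*13^1*17^ ( - 1)*61^1*151^(  -  1) * 197^1 = - 4374188/2567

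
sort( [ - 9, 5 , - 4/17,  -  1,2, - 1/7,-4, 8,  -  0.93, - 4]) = [ - 9, - 4  , - 4,-1 , - 0.93,  -  4/17,  -  1/7, 2, 5, 8]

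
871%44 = 35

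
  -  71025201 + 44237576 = -26787625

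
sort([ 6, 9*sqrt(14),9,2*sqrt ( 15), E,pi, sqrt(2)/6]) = [sqrt ( 2 )/6,E, pi, 6, 2 * sqrt(15), 9 , 9*sqrt(14)] 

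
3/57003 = 1/19001 = 0.00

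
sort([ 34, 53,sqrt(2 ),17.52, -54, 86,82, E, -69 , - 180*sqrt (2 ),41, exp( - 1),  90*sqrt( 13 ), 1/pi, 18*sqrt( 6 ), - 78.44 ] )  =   [ - 180 * sqrt(2 ), - 78.44, - 69, - 54,1/pi , exp( - 1),  sqrt( 2 ),E,17.52, 34 , 41, 18 * sqrt(6),  53,  82,86,90*sqrt (13 ) ] 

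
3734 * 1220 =4555480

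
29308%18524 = 10784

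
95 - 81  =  14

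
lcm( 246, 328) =984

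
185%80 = 25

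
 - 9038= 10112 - 19150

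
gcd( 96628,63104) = 1972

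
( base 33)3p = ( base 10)124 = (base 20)64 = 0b1111100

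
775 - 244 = 531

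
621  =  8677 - 8056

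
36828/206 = 178+80/103= 178.78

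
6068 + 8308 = 14376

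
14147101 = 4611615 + 9535486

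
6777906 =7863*862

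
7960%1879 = 444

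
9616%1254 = 838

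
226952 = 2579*88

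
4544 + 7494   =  12038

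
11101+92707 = 103808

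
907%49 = 25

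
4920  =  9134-4214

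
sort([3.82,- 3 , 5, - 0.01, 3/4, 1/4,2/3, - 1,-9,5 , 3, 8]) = [ - 9, - 3, - 1 , - 0.01,1/4, 2/3, 3/4, 3, 3.82,5,5,8]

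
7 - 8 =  - 1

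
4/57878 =2/28939 = 0.00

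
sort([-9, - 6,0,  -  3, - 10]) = [ - 10, - 9,-6, - 3 , 0 ] 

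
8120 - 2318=5802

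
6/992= 3/496 = 0.01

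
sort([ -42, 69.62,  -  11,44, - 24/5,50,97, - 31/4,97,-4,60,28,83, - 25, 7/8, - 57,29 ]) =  [ - 57, - 42, - 25, - 11, - 31/4, - 24/5 , - 4, 7/8,28,29, 44,50,60, 69.62, 83,97,97]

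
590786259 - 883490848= - 292704589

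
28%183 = 28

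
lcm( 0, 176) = 0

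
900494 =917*982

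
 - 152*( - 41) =6232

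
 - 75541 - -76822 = 1281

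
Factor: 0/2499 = 0^1 = 0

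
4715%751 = 209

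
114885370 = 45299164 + 69586206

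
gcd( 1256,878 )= 2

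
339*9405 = 3188295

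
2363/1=2363 =2363.00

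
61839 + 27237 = 89076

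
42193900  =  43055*980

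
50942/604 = 84+103/302 = 84.34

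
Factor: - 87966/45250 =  - 3^5*5^( - 3)=- 243/125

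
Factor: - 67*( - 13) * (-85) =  - 74035=- 5^1*13^1*17^1  *67^1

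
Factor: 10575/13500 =47/60= 2^(- 2 )*3^(-1)*5^( - 1)*47^1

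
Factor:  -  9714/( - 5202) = 1619/867 = 3^( -1 )*17^( - 2 )*1619^1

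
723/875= 723/875 = 0.83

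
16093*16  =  257488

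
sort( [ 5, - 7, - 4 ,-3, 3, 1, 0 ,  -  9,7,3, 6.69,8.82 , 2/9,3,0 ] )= [ - 9, - 7, - 4,-3 , 0,0 , 2/9, 1,3,3,3,5, 6.69,7,8.82]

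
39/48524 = 39/48524 = 0.00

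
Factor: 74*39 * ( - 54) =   -  2^2 * 3^4 * 13^1*37^1 = - 155844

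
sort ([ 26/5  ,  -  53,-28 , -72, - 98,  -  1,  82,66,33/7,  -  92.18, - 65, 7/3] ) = [ - 98, - 92.18, - 72, - 65,-53, - 28,-1,7/3,  33/7, 26/5,  66,82]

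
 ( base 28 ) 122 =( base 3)1011012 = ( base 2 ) 1101001010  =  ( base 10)842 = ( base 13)4CA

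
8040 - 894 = 7146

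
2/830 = 1/415  =  0.00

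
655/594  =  655/594  =  1.10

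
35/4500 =7/900 = 0.01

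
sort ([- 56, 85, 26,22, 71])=[ - 56, 22,26, 71,85 ] 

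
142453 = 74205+68248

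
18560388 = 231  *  80348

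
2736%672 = 48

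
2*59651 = 119302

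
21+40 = 61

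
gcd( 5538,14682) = 6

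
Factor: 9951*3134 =31186434 = 2^1* 3^1*31^1*107^1*1567^1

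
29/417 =29/417  =  0.07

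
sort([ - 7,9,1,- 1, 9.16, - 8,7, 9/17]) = [ - 8, - 7,-1, 9/17, 1,7,9,9.16]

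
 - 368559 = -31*11889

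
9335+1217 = 10552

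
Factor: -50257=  - 29^1 *1733^1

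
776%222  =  110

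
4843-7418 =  - 2575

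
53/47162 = 53/47162 = 0.00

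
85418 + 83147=168565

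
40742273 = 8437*4829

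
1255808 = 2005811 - 750003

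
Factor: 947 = 947^1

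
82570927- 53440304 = 29130623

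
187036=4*46759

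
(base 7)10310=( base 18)7FH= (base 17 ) 8E5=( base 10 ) 2555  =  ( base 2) 100111111011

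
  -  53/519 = -53/519 =-0.10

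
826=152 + 674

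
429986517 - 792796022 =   -  362809505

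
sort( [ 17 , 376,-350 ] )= [ - 350,17,376 ] 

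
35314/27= 35314/27 = 1307.93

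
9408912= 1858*5064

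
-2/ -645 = 2/645 = 0.00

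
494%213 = 68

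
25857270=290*89163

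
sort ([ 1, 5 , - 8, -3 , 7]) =[ - 8, - 3,1, 5 , 7] 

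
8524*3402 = 28998648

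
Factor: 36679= 43^1 * 853^1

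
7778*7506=58381668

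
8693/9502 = 8693/9502 = 0.91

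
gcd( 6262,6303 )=1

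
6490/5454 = 3245/2727 = 1.19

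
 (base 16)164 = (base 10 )356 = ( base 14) 1B6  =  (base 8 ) 544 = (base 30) BQ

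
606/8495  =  606/8495 = 0.07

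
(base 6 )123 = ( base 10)51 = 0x33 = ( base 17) 30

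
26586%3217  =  850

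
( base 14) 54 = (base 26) 2m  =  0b1001010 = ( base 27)2K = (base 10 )74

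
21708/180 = 603/5 = 120.60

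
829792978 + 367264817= 1197057795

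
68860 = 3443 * 20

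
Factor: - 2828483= - 7^1*103^1*3923^1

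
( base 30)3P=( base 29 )3S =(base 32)3j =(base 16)73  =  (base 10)115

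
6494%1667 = 1493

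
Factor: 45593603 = 11^1*4144873^1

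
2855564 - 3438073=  - 582509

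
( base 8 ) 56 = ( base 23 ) 20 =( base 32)1e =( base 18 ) 2A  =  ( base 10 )46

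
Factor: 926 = 2^1*463^1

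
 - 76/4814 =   -  1 + 2369/2407 = -0.02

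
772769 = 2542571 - 1769802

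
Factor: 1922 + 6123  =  5^1*1609^1 = 8045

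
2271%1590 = 681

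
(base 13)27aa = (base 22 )BHJ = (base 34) 4W5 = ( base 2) 1011001010101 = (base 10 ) 5717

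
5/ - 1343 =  - 1 + 1338/1343 = - 0.00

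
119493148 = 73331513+46161635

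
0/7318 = 0 = 0.00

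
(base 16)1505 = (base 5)133011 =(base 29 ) 6BG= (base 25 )8f6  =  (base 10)5381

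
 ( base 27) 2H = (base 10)71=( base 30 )2b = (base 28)2f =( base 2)1000111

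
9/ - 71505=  - 1/7945= - 0.00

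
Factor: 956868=2^2 * 3^1 * 11^2*659^1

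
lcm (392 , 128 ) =6272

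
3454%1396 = 662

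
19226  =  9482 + 9744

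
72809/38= 72809/38 =1916.03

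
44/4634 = 22/2317 = 0.01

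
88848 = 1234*72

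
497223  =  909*547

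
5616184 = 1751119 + 3865065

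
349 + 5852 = 6201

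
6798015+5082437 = 11880452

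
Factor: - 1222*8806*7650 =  - 2^3*3^2*5^2*7^1*13^1 * 17^2*37^1*47^1=- 82321129800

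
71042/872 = 81+205/436 = 81.47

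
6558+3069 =9627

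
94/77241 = 94/77241 = 0.00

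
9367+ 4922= 14289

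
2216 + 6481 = 8697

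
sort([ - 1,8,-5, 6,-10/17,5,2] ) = [ - 5, - 1, - 10/17, 2  ,  5,6, 8 ]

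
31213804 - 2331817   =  28881987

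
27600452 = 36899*748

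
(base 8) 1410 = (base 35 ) M6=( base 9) 1052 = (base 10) 776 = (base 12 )548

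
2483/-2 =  - 1242 + 1/2 = - 1241.50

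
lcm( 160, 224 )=1120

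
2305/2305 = 1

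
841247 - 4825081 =-3983834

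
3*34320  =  102960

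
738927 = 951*777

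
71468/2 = 35734 =35734.00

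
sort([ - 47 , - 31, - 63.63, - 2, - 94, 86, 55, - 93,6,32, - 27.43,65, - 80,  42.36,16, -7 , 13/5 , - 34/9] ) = [ - 94, - 93, - 80,-63.63, - 47, - 31, - 27.43, - 7, - 34/9 , - 2,13/5,6,16,32 , 42.36,55, 65,86 ]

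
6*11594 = 69564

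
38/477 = 38/477 = 0.08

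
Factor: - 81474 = -2^1*3^1*37^1*367^1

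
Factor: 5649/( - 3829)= -3^1 *269^1*547^( -1 ) = - 807/547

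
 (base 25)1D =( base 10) 38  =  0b100110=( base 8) 46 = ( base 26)1c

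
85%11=8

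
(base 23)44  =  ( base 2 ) 1100000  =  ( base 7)165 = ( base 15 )66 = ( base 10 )96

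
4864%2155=554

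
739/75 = 739/75 = 9.85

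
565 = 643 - 78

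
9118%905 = 68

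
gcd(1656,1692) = 36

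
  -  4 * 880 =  - 3520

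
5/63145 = 1/12629 = 0.00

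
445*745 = 331525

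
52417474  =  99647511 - 47230037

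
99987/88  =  1136 + 19/88 = 1136.22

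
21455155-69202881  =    -  47747726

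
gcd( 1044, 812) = 116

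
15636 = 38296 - 22660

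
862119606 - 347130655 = 514988951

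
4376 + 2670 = 7046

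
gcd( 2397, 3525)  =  141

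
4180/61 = 68 + 32/61 = 68.52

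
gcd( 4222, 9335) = 1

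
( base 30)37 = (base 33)2V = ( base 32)31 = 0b1100001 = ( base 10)97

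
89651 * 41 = 3675691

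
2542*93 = 236406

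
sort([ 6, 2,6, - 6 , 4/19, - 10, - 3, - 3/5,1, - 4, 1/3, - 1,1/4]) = [ - 10, - 6, - 4, - 3, - 1, - 3/5, 4/19,  1/4, 1/3, 1, 2,6, 6]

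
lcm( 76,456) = 456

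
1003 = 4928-3925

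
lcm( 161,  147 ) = 3381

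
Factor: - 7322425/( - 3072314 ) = 2^( - 1) * 5^2*7^( - 1 )*11^1 *26627^1*219451^( - 1 )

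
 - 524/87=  - 7+85/87= - 6.02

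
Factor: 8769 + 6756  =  3^3*5^2*23^1= 15525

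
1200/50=24 = 24.00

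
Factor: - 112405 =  - 5^1*22481^1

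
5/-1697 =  - 1 + 1692/1697= -0.00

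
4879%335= 189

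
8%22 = 8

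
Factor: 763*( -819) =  - 624897 = - 3^2*7^2 * 13^1*109^1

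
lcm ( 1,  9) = 9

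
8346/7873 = 8346/7873 = 1.06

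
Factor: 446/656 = 223/328 = 2^ ( - 3 )*41^( - 1)*223^1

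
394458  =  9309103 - 8914645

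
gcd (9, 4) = 1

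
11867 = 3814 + 8053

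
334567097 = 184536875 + 150030222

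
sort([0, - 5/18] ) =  [ - 5/18, 0 ]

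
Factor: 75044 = 2^2*73^1*257^1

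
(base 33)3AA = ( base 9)4847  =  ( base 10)3607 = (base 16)e17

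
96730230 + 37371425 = 134101655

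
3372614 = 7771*434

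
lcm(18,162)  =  162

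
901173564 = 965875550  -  64701986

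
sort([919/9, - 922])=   [-922, 919/9]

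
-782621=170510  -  953131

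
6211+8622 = 14833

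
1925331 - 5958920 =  - 4033589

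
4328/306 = 14  +  22/153 = 14.14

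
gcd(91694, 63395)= 1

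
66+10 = 76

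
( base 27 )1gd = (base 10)1174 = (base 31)16R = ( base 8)2226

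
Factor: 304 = 2^4*19^1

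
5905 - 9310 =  - 3405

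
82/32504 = 41/16252 = 0.00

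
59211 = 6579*9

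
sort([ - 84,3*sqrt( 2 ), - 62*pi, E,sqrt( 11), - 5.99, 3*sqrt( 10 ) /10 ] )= [- 62*pi,  -  84,- 5.99,3*sqrt(10) /10,E, sqrt( 11),3*sqrt( 2)]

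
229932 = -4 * ( - 57483)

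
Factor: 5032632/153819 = 1677544/51273 = 2^3 * 3^( - 5 )*11^2*211^( -1 )*1733^1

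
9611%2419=2354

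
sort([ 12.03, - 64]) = [- 64 , 12.03]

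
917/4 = 917/4 = 229.25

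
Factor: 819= 3^2*7^1*13^1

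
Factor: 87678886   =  2^1 *43839443^1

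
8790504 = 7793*1128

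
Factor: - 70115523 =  - 3^1*23^1  *131^1*7757^1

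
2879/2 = 1439+1/2 = 1439.50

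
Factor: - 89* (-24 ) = 2136 = 2^3*3^1*89^1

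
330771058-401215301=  - 70444243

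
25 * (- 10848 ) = -271200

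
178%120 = 58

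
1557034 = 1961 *794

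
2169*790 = 1713510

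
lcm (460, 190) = 8740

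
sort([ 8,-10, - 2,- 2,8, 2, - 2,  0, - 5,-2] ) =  [ - 10,-5,-2, - 2, - 2,-2,0,  2,  8,8 ] 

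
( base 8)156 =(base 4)1232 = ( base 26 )46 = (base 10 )110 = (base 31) 3h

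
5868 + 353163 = 359031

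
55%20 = 15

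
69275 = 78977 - 9702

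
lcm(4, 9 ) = 36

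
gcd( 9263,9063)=1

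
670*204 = 136680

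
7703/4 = 7703/4 = 1925.75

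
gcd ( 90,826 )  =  2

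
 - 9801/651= - 3267/217 = - 15.06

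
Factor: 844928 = 2^7*7^1*23^1*41^1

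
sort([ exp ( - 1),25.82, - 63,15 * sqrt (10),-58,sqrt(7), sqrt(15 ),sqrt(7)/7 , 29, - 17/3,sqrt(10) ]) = [ - 63, - 58, - 17/3,exp( - 1),sqrt(7)/7 , sqrt( 7 ), sqrt(10 ),sqrt ( 15),25.82 , 29,15 * sqrt( 10 ) ] 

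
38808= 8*4851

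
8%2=0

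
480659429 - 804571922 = -323912493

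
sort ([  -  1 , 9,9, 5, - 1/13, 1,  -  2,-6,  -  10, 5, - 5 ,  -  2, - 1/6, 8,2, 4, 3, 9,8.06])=[ - 10, - 6,-5, - 2,-2, - 1,- 1/6, - 1/13,1, 2, 3, 4,  5, 5, 8,  8.06,9,9 , 9 ] 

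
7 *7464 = 52248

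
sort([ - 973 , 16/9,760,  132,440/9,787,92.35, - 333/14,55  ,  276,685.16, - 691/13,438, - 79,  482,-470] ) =[ - 973,- 470, - 79, - 691/13, - 333/14,16/9,440/9,  55,92.35,132, 276, 438, 482, 685.16,760,787]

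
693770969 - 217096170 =476674799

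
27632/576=47 + 35/36=47.97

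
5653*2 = 11306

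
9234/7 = 9234/7= 1319.14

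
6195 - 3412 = 2783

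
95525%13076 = 3993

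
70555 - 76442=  - 5887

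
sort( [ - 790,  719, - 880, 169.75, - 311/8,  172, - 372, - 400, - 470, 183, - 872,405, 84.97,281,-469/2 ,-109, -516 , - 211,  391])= [ - 880, - 872, - 790, - 516, - 470, - 400, - 372, - 469/2,- 211, - 109 , - 311/8,  84.97,169.75,  172 , 183,281,391,405,719]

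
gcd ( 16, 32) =16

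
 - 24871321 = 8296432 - 33167753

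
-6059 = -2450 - 3609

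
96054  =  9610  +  86444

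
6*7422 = 44532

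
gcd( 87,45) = 3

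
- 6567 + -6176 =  - 12743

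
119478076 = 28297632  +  91180444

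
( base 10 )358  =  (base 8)546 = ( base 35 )a8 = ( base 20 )hi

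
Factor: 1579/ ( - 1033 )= - 1033^( - 1)*1579^1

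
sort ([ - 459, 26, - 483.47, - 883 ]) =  [-883, - 483.47, - 459, 26]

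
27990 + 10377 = 38367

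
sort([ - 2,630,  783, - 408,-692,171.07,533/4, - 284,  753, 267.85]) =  [ - 692,-408, -284,- 2, 533/4, 171.07,267.85,630,753,783 ] 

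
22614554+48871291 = 71485845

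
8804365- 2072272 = 6732093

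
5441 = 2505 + 2936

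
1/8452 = 1/8452 = 0.00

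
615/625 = 123/125 = 0.98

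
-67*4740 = -317580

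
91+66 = 157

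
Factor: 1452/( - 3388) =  - 3/7 = - 3^1 * 7^(-1)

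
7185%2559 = 2067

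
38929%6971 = 4074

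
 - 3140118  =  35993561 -39133679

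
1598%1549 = 49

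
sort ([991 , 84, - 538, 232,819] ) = [ - 538,  84, 232 , 819,  991]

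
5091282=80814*63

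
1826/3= 608 + 2/3  =  608.67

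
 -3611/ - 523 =6+473/523 = 6.90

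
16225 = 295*55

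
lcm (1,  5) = 5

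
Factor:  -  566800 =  - 2^4*5^2*13^1*109^1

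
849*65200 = 55354800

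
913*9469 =8645197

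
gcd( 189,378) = 189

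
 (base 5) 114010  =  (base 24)797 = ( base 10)4255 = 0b1000010011111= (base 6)31411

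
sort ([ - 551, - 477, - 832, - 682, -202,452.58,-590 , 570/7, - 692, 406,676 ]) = [ - 832, - 692, - 682,-590,  -  551,-477, - 202, 570/7,406, 452.58,676] 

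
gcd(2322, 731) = 43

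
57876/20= 2893+4/5  =  2893.80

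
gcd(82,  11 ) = 1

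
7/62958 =1/8994  =  0.00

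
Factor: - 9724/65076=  - 13/87 =- 3^( - 1)*13^1*29^(  -  1 )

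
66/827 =66/827 = 0.08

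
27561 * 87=2397807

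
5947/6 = 5947/6 = 991.17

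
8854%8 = 6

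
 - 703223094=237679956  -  940903050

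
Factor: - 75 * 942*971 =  - 2^1*3^2*5^2 * 157^1*971^1=- 68601150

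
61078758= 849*71942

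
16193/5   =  3238 + 3/5=3238.60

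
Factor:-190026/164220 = -81/70 = - 2^(-1 )*3^4*5^( - 1 )*7^(-1 ) 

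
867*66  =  57222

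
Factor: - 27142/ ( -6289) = 82/19  =  2^1*19^ ( - 1)*41^1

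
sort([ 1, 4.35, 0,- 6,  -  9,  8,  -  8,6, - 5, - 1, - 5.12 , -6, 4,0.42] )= [-9,-8, - 6, - 6,-5.12,-5, - 1,  0,0.42, 1, 4,4.35, 6 , 8]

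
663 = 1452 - 789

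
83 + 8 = 91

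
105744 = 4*26436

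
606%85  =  11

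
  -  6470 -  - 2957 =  - 3513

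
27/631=27/631 = 0.04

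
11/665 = 11/665  =  0.02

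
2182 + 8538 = 10720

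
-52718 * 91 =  - 4797338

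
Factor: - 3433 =-3433^1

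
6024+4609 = 10633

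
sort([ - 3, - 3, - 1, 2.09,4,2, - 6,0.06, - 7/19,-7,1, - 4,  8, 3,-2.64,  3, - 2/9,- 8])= [ - 8,  -  7, -6,-4 , - 3, - 3,  -  2.64, - 1, -7/19,-2/9 , 0.06,1,2, 2.09, 3 , 3,4,8] 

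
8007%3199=1609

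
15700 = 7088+8612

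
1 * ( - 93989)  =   -93989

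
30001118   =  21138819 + 8862299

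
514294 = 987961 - 473667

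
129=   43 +86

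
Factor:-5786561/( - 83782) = 2^ ( - 1 ) * 11^1 * 163^( - 1)*257^( - 1)*526051^1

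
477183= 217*2199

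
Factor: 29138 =2^1 * 17^1*857^1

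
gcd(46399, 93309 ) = 1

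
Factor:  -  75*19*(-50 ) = 2^1*3^1*5^4*19^1 = 71250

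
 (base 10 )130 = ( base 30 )4A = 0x82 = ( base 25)55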